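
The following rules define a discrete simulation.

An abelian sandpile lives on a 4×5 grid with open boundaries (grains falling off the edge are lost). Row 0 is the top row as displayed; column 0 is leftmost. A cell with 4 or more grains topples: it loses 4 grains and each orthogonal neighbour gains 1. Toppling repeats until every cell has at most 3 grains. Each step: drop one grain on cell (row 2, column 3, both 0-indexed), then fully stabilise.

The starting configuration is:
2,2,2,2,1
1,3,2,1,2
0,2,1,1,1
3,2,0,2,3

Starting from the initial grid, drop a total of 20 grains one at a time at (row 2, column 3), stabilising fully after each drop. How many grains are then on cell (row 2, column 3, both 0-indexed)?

3

k=0  2,2,2,2,1
1,3,2,1,2
0,2,1,1,1
3,2,0,2,3
k=1  2,2,2,2,1
1,3,2,1,2
0,2,1,2,1
3,2,0,2,3
k=2  2,2,2,2,1
1,3,2,1,2
0,2,1,3,1
3,2,0,2,3
k=3  2,2,2,2,1
1,3,2,2,2
0,2,2,0,2
3,2,0,3,3
k=4  2,2,2,2,1
1,3,2,2,2
0,2,2,1,2
3,2,0,3,3
k=5  2,2,2,2,1
1,3,2,2,2
0,2,2,2,2
3,2,0,3,3
k=6  2,2,2,2,1
1,3,2,2,2
0,2,2,3,2
3,2,0,3,3
k=7  2,2,2,2,1
1,3,2,3,3
0,2,3,2,0
3,2,1,1,1
k=8  2,2,2,2,1
1,3,2,3,3
0,2,3,3,0
3,2,1,1,1
k=9  2,3,3,3,2
2,1,1,2,0
1,0,2,2,2
3,3,2,2,1
k=10  2,3,3,3,2
2,1,1,2,0
1,0,2,3,2
3,3,2,2,1
k=11  2,3,3,3,2
2,1,1,3,0
1,0,3,0,3
3,3,2,3,1
k=12  2,3,3,3,2
2,1,1,3,0
1,0,3,1,3
3,3,2,3,1
k=13  2,3,3,3,2
2,1,1,3,0
1,0,3,2,3
3,3,2,3,1
k=14  2,3,3,3,2
2,1,1,3,0
1,0,3,3,3
3,3,2,3,1
k=15  3,0,2,1,3
2,3,0,3,2
2,2,3,0,1
0,1,1,2,3
k=16  3,0,2,1,3
2,3,0,3,2
2,2,3,1,1
0,1,1,2,3
k=17  3,0,2,1,3
2,3,0,3,2
2,2,3,2,1
0,1,1,2,3
k=18  3,0,2,1,3
2,3,0,3,2
2,2,3,3,1
0,1,1,2,3
k=19  3,0,2,2,3
2,3,2,0,3
2,3,0,2,2
0,1,2,3,3
k=20  3,0,2,2,3
2,3,2,0,3
2,3,0,3,2
0,1,2,3,3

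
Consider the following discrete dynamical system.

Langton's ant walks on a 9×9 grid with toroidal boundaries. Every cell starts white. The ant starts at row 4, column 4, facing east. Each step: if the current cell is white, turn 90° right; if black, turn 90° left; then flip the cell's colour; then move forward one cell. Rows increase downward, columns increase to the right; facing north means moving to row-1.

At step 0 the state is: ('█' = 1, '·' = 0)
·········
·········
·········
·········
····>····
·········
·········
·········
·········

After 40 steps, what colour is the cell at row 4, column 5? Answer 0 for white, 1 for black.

1

t=0: ·········
·········
·········
·········
····>····
·········
·········
·········
·········
t=1: ·········
·········
·········
·········
····█····
····v····
·········
·········
·········
t=2: ·········
·········
·········
·········
····█····
···<█····
·········
·········
·········
t=3: ·········
·········
·········
·········
···^█····
···██····
·········
·········
·········
t=4: ·········
·········
·········
·········
···█>····
···██····
·········
·········
·········
t=5: ·········
·········
·········
····^····
···█·····
···██····
·········
·········
·········
t=6: ·········
·········
·········
····█>···
···█·····
···██····
·········
·········
·········
t=7: ·········
·········
·········
····██···
···█·v···
···██····
·········
·········
·········
t=8: ·········
·········
·········
····██···
···█<█···
···██····
·········
·········
·········
t=9: ·········
·········
·········
····^█···
···███···
···██····
·········
·········
·········
t=10: ·········
·········
·········
···<·█···
···███···
···██····
·········
·········
·········
t=11: ·········
·········
···^·····
···█·█···
···███···
···██····
·········
·········
·········
t=12: ·········
·········
···█>····
···█·█···
···███···
···██····
·········
·········
·········
t=13: ·········
·········
···██····
···█v█···
···███···
···██····
·········
·········
·········
t=14: ·········
·········
···██····
···<██···
···███···
···██····
·········
·········
·········
t=15: ·········
·········
···██····
····██···
···v██···
···██····
·········
·········
·········
t=16: ·········
·········
···██····
····██···
····>█···
···██····
·········
·········
·········
t=17: ·········
·········
···██····
····^█···
·····█···
···██····
·········
·········
·········
t=18: ·········
·········
···██····
···<·█···
·····█···
···██····
·········
·········
·········
t=19: ·········
·········
···^█····
···█·█···
·····█···
···██····
·········
·········
·········
t=20: ·········
·········
··<·█····
···█·█···
·····█···
···██····
·········
·········
·········
t=21: ·········
··^······
··█·█····
···█·█···
·····█···
···██····
·········
·········
·········
t=22: ·········
··█>·····
··█·█····
···█·█···
·····█···
···██····
·········
·········
·········
t=23: ·········
··██·····
··█v█····
···█·█···
·····█···
···██····
·········
·········
·········
t=24: ·········
··██·····
··<██····
···█·█···
·····█···
···██····
·········
·········
·········
t=25: ·········
··██·····
···██····
··v█·█···
·····█···
···██····
·········
·········
·········
t=26: ·········
··██·····
···██····
·<██·█···
·····█···
···██····
·········
·········
·········
t=27: ·········
··██·····
·^·██····
·███·█···
·····█···
···██····
·········
·········
·········
t=28: ·········
··██·····
·█>██····
·███·█···
·····█···
···██····
·········
·········
·········
t=29: ·········
··██·····
·████····
·█v█·█···
·····█···
···██····
·········
·········
·········
t=30: ·········
··██·····
·████····
·█·>·█···
·····█···
···██····
·········
·········
·········
t=31: ·········
··██·····
·██^█····
·█···█···
·····█···
···██····
·········
·········
·········
t=32: ·········
··██·····
·█<·█····
·█···█···
·····█···
···██····
·········
·········
·········
t=33: ·········
··██·····
·█··█····
·█v··█···
·····█···
···██····
·········
·········
·········
t=34: ·········
··██·····
·█··█····
·<█··█···
·····█···
···██····
·········
·········
·········
t=35: ·········
··██·····
·█··█····
··█··█···
·v···█···
···██····
·········
·········
·········
t=36: ·········
··██·····
·█··█····
··█··█···
<█···█···
···██····
·········
·········
·········
t=37: ·········
··██·····
·█··█····
^·█··█···
██···█···
···██····
·········
·········
·········
t=38: ·········
··██·····
·█··█····
█>█··█···
██···█···
···██····
·········
·········
·········
t=39: ·········
··██·····
·█··█····
███··█···
█v···█···
···██····
·········
·········
·········
t=40: ·········
··██·····
·█··█····
███··█···
█·>··█···
···██····
·········
·········
·········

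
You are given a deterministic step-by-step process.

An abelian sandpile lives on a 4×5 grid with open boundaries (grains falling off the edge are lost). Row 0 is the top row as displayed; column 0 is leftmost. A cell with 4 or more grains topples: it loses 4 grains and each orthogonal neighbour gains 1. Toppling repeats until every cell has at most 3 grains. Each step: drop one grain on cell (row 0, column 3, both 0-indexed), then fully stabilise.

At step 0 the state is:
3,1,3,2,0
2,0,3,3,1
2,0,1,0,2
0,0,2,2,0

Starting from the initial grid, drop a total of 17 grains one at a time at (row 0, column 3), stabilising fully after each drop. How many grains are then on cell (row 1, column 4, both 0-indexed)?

0

k=0  3,1,3,2,0
2,0,3,3,1
2,0,1,0,2
0,0,2,2,0
k=1  3,1,3,3,0
2,0,3,3,1
2,0,1,0,2
0,0,2,2,0
k=2  3,2,1,2,1
2,1,1,1,2
2,0,2,1,2
0,0,2,2,0
k=3  3,2,1,3,1
2,1,1,1,2
2,0,2,1,2
0,0,2,2,0
k=4  3,2,2,0,2
2,1,1,2,2
2,0,2,1,2
0,0,2,2,0
k=5  3,2,2,1,2
2,1,1,2,2
2,0,2,1,2
0,0,2,2,0
k=6  3,2,2,2,2
2,1,1,2,2
2,0,2,1,2
0,0,2,2,0
k=7  3,2,2,3,2
2,1,1,2,2
2,0,2,1,2
0,0,2,2,0
k=8  3,2,3,0,3
2,1,1,3,2
2,0,2,1,2
0,0,2,2,0
k=9  3,2,3,1,3
2,1,1,3,2
2,0,2,1,2
0,0,2,2,0
k=10  3,2,3,2,3
2,1,1,3,2
2,0,2,1,2
0,0,2,2,0
k=11  3,2,3,3,3
2,1,1,3,2
2,0,2,1,2
0,0,2,2,0
k=12  3,3,0,3,1
2,1,3,1,0
2,0,2,2,3
0,0,2,2,0
k=13  3,3,1,0,2
2,1,3,2,0
2,0,2,2,3
0,0,2,2,0
k=14  3,3,1,1,2
2,1,3,2,0
2,0,2,2,3
0,0,2,2,0
k=15  3,3,1,2,2
2,1,3,2,0
2,0,2,2,3
0,0,2,2,0
k=16  3,3,1,3,2
2,1,3,2,0
2,0,2,2,3
0,0,2,2,0
k=17  3,3,2,0,3
2,1,3,3,0
2,0,2,2,3
0,0,2,2,0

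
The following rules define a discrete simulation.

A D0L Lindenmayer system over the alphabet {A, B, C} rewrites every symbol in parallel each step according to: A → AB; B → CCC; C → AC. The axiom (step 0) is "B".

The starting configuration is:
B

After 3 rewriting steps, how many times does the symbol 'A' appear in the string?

6

gen 0: B
gen 1: CCC
gen 2: ACACAC
gen 3: ABACABACABAC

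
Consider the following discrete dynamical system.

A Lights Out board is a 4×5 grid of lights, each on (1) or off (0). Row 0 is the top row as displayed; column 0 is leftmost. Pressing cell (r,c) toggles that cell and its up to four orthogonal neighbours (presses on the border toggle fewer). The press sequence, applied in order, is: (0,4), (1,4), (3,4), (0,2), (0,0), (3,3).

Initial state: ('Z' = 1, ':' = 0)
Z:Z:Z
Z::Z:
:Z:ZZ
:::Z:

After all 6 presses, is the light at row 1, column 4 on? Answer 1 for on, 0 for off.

0

t=0: Z:Z:Z
Z::Z:
:Z:ZZ
:::Z:
t=1: Z:ZZ:
Z::ZZ
:Z:ZZ
:::Z:
t=2: Z:ZZZ
Z::::
:Z:Z:
:::Z:
t=3: Z:ZZZ
Z::::
:Z:ZZ
::::Z
t=4: ZZ::Z
Z:Z::
:Z:ZZ
::::Z
t=5: ::::Z
::Z::
:Z:ZZ
::::Z
t=6: ::::Z
::Z::
:Z::Z
::ZZ:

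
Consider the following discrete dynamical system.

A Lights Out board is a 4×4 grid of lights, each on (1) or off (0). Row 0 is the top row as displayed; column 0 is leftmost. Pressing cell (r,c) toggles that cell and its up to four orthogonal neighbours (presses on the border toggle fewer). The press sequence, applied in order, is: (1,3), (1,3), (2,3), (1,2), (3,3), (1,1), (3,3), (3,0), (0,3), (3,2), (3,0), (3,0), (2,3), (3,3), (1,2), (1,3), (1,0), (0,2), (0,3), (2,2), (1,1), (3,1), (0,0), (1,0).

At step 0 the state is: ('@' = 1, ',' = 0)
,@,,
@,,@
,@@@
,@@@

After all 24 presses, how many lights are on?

step 0: ,@,,
@,,@
,@@@
,@@@
step 1: ,@,@
@,@,
,@@,
,@@@
step 2: ,@,,
@,,@
,@@@
,@@@
step 3: ,@,,
@,,,
,@,,
,@@,
step 4: ,@@,
@@@@
,@@,
,@@,
step 5: ,@@,
@@@@
,@@@
,@,@
step 6: ,,@,
,,,@
,,@@
,@,@
step 7: ,,@,
,,,@
,,@,
,@@,
step 8: ,,@,
,,,@
@,@,
@,@,
step 9: ,,,@
,,,,
@,@,
@,@,
step 10: ,,,@
,,,,
@,,,
@@,@
step 11: ,,,@
,,,,
,,,,
,,,@
step 12: ,,,@
,,,,
@,,,
@@,@
step 13: ,,,@
,,,@
@,@@
@@,,
step 14: ,,,@
,,,@
@,@,
@@@@
step 15: ,,@@
,@@,
@,,,
@@@@
step 16: ,,@,
,@,@
@,,@
@@@@
step 17: @,@,
@,,@
,,,@
@@@@
step 18: @@,@
@,@@
,,,@
@@@@
step 19: @@@,
@,@,
,,,@
@@@@
step 20: @@@,
@,,,
,@@,
@@,@
step 21: @,@,
,@@,
,,@,
@@,@
step 22: @,@,
,@@,
,@@,
,,@@
step 23: ,@@,
@@@,
,@@,
,,@@
step 24: @@@,
,,@,
@@@,
,,@@

9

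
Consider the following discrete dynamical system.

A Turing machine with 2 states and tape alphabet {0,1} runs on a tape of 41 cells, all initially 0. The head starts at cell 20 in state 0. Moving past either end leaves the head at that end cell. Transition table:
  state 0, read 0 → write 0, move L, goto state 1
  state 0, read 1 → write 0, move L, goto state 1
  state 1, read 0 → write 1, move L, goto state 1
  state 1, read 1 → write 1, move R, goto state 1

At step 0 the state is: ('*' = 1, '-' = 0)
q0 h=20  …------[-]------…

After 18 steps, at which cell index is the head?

k=0  q0 h=20  …------[-]------…
k=1  q1 h=19  …------[-]------…
k=2  q1 h=18  …------[-]*-----…
k=3  q1 h=17  …------[-]**----…
k=4  q1 h=16  …------[-]***---…
k=5  q1 h=15  …------[-]****--…
k=6  q1 h=14  …------[-]*****-…
k=7  q1 h=13  …------[-]******…
k=8  q1 h=12  …------[-]******…
k=9  q1 h=11  …------[-]******…
k=10  q1 h=10  …------[-]******…
k=11  q1 h= 9  …------[-]******…
k=12  q1 h= 8  …------[-]******…
k=13  q1 h= 7  …------[-]******…
k=14  q1 h= 6  |------[-]******…
k=15  q1 h= 5  |-----[-]******…
k=16  q1 h= 4  |----[-]******…
k=17  q1 h= 3  |---[-]******…
k=18  q1 h= 2  |--[-]******…

2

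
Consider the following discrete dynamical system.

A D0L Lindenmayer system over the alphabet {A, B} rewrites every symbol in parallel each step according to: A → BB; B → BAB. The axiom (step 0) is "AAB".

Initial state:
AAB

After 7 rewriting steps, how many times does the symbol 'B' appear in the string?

2208

[0] AAB
[1] BBBBBAB
[2] BABBABBABBABBABBBBAB
[3] BABBBBABBABBBBABBABBBBABBABBBBABBABBBBABBABBABBABBBBAB
[4] BABBBBABBABBABBABBBBABBABBBBABBABBABBABBBBABBABBBBABBABBAB…BBBBABBABBABBABBBBABBABBBBABBABBBBABBABBBBABBABBABBABBBBAB  (len 148)
[5] BABBBBABBABBABBABBBBABBABBBBABBABBBBABBABBBBABBABBABBABBBB…BBBBABBABBABBABBBBABBABBBBABBABBBBABBABBBBABBABBABBABBBBAB  (len 404)
[6] BABBBBABBABBABBABBBBABBABBBBABBABBBBABBABBBBABBABBABBABBBB…BBBBABBABBABBABBBBABBABBBBABBABBBBABBABBBBABBABBABBABBBBAB  (len 1104)
[7] BABBBBABBABBABBABBBBABBABBBBABBABBBBABBABBBBABBABBABBABBBB…BBBBABBABBABBABBBBABBABBBBABBABBBBABBABBBBABBABBABBABBBBAB  (len 3016)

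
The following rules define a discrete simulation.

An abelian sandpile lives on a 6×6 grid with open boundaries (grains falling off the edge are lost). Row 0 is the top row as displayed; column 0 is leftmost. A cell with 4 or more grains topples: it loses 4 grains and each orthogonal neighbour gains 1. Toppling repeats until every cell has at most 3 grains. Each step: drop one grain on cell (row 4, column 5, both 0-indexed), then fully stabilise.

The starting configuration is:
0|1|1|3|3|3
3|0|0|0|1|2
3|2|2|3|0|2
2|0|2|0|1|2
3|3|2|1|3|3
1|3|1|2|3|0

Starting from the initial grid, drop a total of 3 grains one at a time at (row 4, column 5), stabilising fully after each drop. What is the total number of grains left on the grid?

62

step 0: 0|1|1|3|3|3
3|0|0|0|1|2
3|2|2|3|0|2
2|0|2|0|1|2
3|3|2|1|3|3
1|3|1|2|3|0
step 1: 0|1|1|3|3|3
3|0|0|0|1|2
3|2|2|3|0|2
2|0|2|0|2|3
3|3|2|2|1|1
1|3|1|3|0|2
step 2: 0|1|1|3|3|3
3|0|0|0|1|2
3|2|2|3|0|2
2|0|2|0|2|3
3|3|2|2|1|2
1|3|1|3|0|2
step 3: 0|1|1|3|3|3
3|0|0|0|1|2
3|2|2|3|0|2
2|0|2|0|2|3
3|3|2|2|1|3
1|3|1|3|0|2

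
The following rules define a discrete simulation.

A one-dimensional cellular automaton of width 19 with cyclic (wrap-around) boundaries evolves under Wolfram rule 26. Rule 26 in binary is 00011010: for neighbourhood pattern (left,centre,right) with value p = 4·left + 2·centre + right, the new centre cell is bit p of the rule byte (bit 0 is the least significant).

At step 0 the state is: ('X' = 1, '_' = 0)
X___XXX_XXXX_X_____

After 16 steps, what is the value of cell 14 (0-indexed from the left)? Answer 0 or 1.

0

step 0: X___XXX_XXXX_X_____
step 1: _X_XX___X_____X___X
step 2: ___X_X_X_X___X_X_X_
step 3: __X_______X_X_____X
step 4: XX_X_____X___X___X_
step 5: X___X___X_X_X_X_X__
step 6: _X_X_X_X_________XX
step 7: ________X_______XX_
step 8: _______X_X_____XX_X
step 9: X_____X___X___XX___
step 10: _X___X_X_X_X_XX_X_X
step 11: __X_X________X_____
step 12: _X___X______X_X____
step 13: X_X_X_X____X___X___
step 14: _______X__X_X_X_X_X
step 15: X_____X_XX_________
step 16: _X___X__X_X_______X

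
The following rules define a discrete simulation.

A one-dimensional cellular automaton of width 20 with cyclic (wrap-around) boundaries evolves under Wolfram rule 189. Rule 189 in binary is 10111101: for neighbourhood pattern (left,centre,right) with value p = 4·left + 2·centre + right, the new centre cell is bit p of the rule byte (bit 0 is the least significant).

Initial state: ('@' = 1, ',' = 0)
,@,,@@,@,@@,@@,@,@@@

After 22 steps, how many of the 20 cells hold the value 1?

k=0  ,@,,@@,@,@@,@@,@,@@@
k=1  @@@,@,@@@@,@@,@@@@@,
k=2  @@,@@@@@@,@@,@@@@@,@
k=3  @,@@@@@@,@@,@@@@@,@@
k=4  ,@@@@@@,@@,@@@@@,@@@
k=5  @@@@@@,@@,@@@@@,@@@,
k=6  @@@@@,@@,@@@@@,@@@,@
k=7  @@@@,@@,@@@@@,@@@,@@
k=8  @@@,@@,@@@@@,@@@,@@@
k=9  @@,@@,@@@@@,@@@,@@@@
k=10  @,@@,@@@@@,@@@,@@@@@
k=11  ,@@,@@@@@,@@@,@@@@@@
k=12  @@,@@@@@,@@@,@@@@@@,
k=13  @,@@@@@,@@@,@@@@@@,@
k=14  ,@@@@@,@@@,@@@@@@,@@
k=15  @@@@@,@@@,@@@@@@,@@,
k=16  @@@@,@@@,@@@@@@,@@,@
k=17  @@@,@@@,@@@@@@,@@,@@
k=18  @@,@@@,@@@@@@,@@,@@@
k=19  @,@@@,@@@@@@,@@,@@@@
k=20  ,@@@,@@@@@@,@@,@@@@@
k=21  @@@,@@@@@@,@@,@@@@@,
k=22  @@,@@@@@@,@@,@@@@@,@

16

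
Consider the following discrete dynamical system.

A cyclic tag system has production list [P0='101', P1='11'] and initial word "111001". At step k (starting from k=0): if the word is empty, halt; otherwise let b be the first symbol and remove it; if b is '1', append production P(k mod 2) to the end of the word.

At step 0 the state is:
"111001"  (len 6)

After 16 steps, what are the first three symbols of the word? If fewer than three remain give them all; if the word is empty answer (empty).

101

k=0  "111001"  (len 6)
k=1  "11001101"  (len 8)
k=2  "100110111"  (len 9)
k=3  "00110111101"  (len 11)
k=4  "0110111101"  (len 10)
k=5  "110111101"  (len 9)
k=6  "1011110111"  (len 10)
k=7  "011110111101"  (len 12)
k=8  "11110111101"  (len 11)
k=9  "1110111101101"  (len 13)
k=10  "11011110110111"  (len 14)
k=11  "1011110110111101"  (len 16)
k=12  "01111011011110111"  (len 17)
k=13  "1111011011110111"  (len 16)
k=14  "11101101111011111"  (len 17)
k=15  "1101101111011111101"  (len 19)
k=16  "10110111101111110111"  (len 20)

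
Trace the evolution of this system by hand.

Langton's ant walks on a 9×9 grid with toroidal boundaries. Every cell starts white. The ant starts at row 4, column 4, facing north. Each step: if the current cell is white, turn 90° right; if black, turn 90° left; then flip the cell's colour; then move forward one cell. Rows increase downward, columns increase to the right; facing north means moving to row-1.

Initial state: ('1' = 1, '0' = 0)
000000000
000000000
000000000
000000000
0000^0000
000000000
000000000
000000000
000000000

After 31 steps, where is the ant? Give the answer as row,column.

step 0: 000000000
000000000
000000000
000000000
0000^0000
000000000
000000000
000000000
000000000
step 1: 000000000
000000000
000000000
000000000
00001>000
000000000
000000000
000000000
000000000
step 2: 000000000
000000000
000000000
000000000
000011000
00000v000
000000000
000000000
000000000
step 3: 000000000
000000000
000000000
000000000
000011000
0000<1000
000000000
000000000
000000000
step 4: 000000000
000000000
000000000
000000000
0000^1000
000011000
000000000
000000000
000000000
step 5: 000000000
000000000
000000000
000000000
000<01000
000011000
000000000
000000000
000000000
step 6: 000000000
000000000
000000000
000^00000
000101000
000011000
000000000
000000000
000000000
step 7: 000000000
000000000
000000000
0001>0000
000101000
000011000
000000000
000000000
000000000
step 8: 000000000
000000000
000000000
000110000
0001v1000
000011000
000000000
000000000
000000000
step 9: 000000000
000000000
000000000
000110000
000<11000
000011000
000000000
000000000
000000000
step 10: 000000000
000000000
000000000
000110000
000011000
000v11000
000000000
000000000
000000000
step 11: 000000000
000000000
000000000
000110000
000011000
00<111000
000000000
000000000
000000000
step 12: 000000000
000000000
000000000
000110000
00^011000
001111000
000000000
000000000
000000000
step 13: 000000000
000000000
000000000
000110000
001>11000
001111000
000000000
000000000
000000000
step 14: 000000000
000000000
000000000
000110000
001111000
001v11000
000000000
000000000
000000000
step 15: 000000000
000000000
000000000
000110000
001111000
0010>1000
000000000
000000000
000000000
step 16: 000000000
000000000
000000000
000110000
0011^1000
001001000
000000000
000000000
000000000
step 17: 000000000
000000000
000000000
000110000
001<01000
001001000
000000000
000000000
000000000
step 18: 000000000
000000000
000000000
000110000
001001000
001v01000
000000000
000000000
000000000
step 19: 000000000
000000000
000000000
000110000
001001000
00<101000
000000000
000000000
000000000
step 20: 000000000
000000000
000000000
000110000
001001000
000101000
00v000000
000000000
000000000
step 21: 000000000
000000000
000000000
000110000
001001000
000101000
0<1000000
000000000
000000000
step 22: 000000000
000000000
000000000
000110000
001001000
0^0101000
011000000
000000000
000000000
step 23: 000000000
000000000
000000000
000110000
001001000
01>101000
011000000
000000000
000000000
step 24: 000000000
000000000
000000000
000110000
001001000
011101000
01v000000
000000000
000000000
step 25: 000000000
000000000
000000000
000110000
001001000
011101000
010>00000
000000000
000000000
step 26: 000000000
000000000
000000000
000110000
001001000
011101000
010100000
000v00000
000000000
step 27: 000000000
000000000
000000000
000110000
001001000
011101000
010100000
00<100000
000000000
step 28: 000000000
000000000
000000000
000110000
001001000
011101000
01^100000
001100000
000000000
step 29: 000000000
000000000
000000000
000110000
001001000
011101000
011>00000
001100000
000000000
step 30: 000000000
000000000
000000000
000110000
001001000
011^01000
011000000
001100000
000000000
step 31: 000000000
000000000
000000000
000110000
001001000
01<001000
011000000
001100000
000000000

5,2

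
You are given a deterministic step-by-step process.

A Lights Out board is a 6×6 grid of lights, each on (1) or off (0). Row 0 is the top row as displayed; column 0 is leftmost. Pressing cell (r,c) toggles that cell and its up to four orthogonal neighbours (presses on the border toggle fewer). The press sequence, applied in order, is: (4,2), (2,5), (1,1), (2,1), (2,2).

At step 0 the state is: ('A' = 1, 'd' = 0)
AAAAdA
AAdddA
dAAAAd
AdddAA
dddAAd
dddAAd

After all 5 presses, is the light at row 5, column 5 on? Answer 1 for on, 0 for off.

k=0  AAAAdA
AAdddA
dAAAAd
AdddAA
dddAAd
dddAAd
k=1  AAAAdA
AAdddA
dAAAAd
AdAdAA
dAAdAd
ddAAAd
k=2  AAAAdA
AAdddd
dAAAdA
AdAdAd
dAAdAd
ddAAAd
k=3  AdAAdA
ddAddd
ddAAdA
AdAdAd
dAAdAd
ddAAAd
k=4  AdAAdA
dAAddd
AAdAdA
AAAdAd
dAAdAd
ddAAAd
k=5  AdAAdA
dAdddd
AdAddA
AAddAd
dAAdAd
ddAAAd

0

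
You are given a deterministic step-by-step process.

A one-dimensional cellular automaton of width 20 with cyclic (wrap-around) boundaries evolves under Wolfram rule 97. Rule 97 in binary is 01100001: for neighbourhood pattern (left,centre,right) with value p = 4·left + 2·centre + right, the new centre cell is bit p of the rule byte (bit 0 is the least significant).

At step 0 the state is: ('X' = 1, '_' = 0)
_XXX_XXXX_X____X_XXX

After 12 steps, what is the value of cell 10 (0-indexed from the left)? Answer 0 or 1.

t=0: _XXX_XXXX_X____X_XXX
t=1: X__XX___XX__XX__X__X
t=2: X___X_X__X___X______
t=3: __X__X_____X___XXXX_
t=4: X______XXX___X____X_
t=5: __XXXX___X_X___XX__X
t=6: _____X_X__X__X__X___
t=7: XXXX__X___________XX
t=8: ___X____XXXXXXXXX___
t=9: XX___XX_________X_XX
t=10: _X_X__X_XXXXXXX__X__
t=11: __X____X______X____X
t=12: ____XX___XXXX___XX__

1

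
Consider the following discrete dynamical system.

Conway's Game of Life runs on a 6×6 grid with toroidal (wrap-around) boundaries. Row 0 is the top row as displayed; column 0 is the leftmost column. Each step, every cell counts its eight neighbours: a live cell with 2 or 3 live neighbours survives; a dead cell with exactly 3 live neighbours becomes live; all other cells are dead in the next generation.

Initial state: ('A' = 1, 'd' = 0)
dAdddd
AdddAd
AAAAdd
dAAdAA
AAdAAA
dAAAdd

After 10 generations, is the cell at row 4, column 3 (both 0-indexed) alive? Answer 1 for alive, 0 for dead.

k=0  dAdddd
AdddAd
AAAAdd
dAAdAA
AAdAAA
dAAAdd
k=1  AAdAdd
AddAdA
dddddd
dddddd
dddddd
dddAdA
k=2  dAdAdd
AAAdAA
dddddd
dddddd
dddddd
AdAdAd
k=3  dddddd
AAAAAA
AAdddA
dddddd
dddddd
dAAAdd
k=4  dddddA
ddAAAd
dddAdd
Addddd
ddAddd
ddAddd
k=5  ddAdAd
ddAAAd
ddAAAd
dddddd
dAdddd
dddddd
k=6  ddAdAd
dAdddA
ddAdAd
ddAAdd
dddddd
dddddd
k=7  dddddd
dAAdAA
dAAdAd
ddAAdd
dddddd
dddddd
k=8  dddddd
AAAdAA
AdddAA
dAAAdd
dddddd
dddddd
k=9  AAdddA
dAdAAd
dddddd
AAAAAA
ddAddd
dddddd
k=10  AAAdAA
dAAdAA
dddddd
AAAAAA
AdAdAA
AAdddd

0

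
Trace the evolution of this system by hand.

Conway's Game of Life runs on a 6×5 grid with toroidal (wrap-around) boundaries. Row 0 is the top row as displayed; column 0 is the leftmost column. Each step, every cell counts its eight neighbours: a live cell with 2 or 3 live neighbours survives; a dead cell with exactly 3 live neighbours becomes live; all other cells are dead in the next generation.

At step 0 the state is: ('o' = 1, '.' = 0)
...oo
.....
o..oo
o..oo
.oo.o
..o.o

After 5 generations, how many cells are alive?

8

[0] ...oo
.....
o..oo
o..oo
.oo.o
..o.o
[1] ...oo
o....
o..o.
.....
.oo..
.oo.o
[2] .oooo
o..o.
....o
.oo..
oooo.
.o..o
[3] .o...
oo...
ooooo
....o
...oo
.....
[4] oo...
...o.
..oo.
.o...
...oo
.....
[5] .....
.o.oo
..oo.
....o
.....
o...o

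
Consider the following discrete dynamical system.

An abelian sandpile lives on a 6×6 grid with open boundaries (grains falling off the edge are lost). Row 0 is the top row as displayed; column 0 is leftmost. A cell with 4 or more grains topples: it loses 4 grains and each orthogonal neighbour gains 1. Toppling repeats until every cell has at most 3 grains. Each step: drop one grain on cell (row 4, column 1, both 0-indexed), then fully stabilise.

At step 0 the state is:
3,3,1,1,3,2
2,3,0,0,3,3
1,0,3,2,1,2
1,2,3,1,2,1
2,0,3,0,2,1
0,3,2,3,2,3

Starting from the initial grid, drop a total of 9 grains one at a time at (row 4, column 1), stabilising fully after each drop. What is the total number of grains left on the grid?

step 0: 3,3,1,1,3,2
2,3,0,0,3,3
1,0,3,2,1,2
1,2,3,1,2,1
2,0,3,0,2,1
0,3,2,3,2,3
step 1: 3,3,1,1,3,2
2,3,0,0,3,3
1,0,3,2,1,2
1,2,3,1,2,1
2,1,3,0,2,1
0,3,2,3,2,3
step 2: 3,3,1,1,3,2
2,3,0,0,3,3
1,0,3,2,1,2
1,2,3,1,2,1
2,2,3,0,2,1
0,3,2,3,2,3
step 3: 3,3,1,1,3,2
2,3,0,0,3,3
1,0,3,2,1,2
1,2,3,1,2,1
2,3,3,0,2,1
0,3,2,3,2,3
step 4: 3,3,1,1,3,2
2,3,1,0,3,3
1,2,0,3,1,2
2,0,2,2,2,1
3,3,2,2,2,1
1,1,1,0,3,3
step 5: 3,3,1,1,3,2
2,3,1,0,3,3
1,2,0,3,1,2
3,1,2,2,2,1
0,1,3,2,2,1
2,2,1,0,3,3
step 6: 3,3,1,1,3,2
2,3,1,0,3,3
1,2,0,3,1,2
3,1,2,2,2,1
0,2,3,2,2,1
2,2,1,0,3,3
step 7: 3,3,1,1,3,2
2,3,1,0,3,3
1,2,0,3,1,2
3,1,2,2,2,1
0,3,3,2,2,1
2,2,1,0,3,3
step 8: 3,3,1,1,3,2
2,3,1,0,3,3
1,2,0,3,1,2
3,2,3,2,2,1
1,1,0,3,2,1
2,3,2,0,3,3
step 9: 3,3,1,1,3,2
2,3,1,0,3,3
1,2,0,3,1,2
3,2,3,2,2,1
1,2,0,3,2,1
2,3,2,0,3,3

69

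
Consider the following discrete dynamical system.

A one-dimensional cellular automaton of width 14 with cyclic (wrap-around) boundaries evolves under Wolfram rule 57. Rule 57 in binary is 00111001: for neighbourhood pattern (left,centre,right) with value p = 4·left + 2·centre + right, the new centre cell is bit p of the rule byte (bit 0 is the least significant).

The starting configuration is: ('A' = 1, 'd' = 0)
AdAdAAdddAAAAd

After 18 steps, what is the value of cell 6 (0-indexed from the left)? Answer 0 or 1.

t=0: AdAdAAdddAAAAd
t=1: dAdAAdAAdAdddA
t=2: AdAAdAAdAdAAdd
t=3: dAAdAAdAdAAdAd
t=4: dAdAAdAdAAdAdA
t=5: AdAAdAdAAdAdAd
t=6: dAAdAdAAdAdAdA
t=7: AAdAdAAdAdAdAd
t=8: AdAdAAdAdAdAdA
t=9: dAdAAdAdAdAdAA
t=10: AdAAdAdAdAdAAd
t=11: dAAdAdAdAdAAdA
t=12: AAdAdAdAdAAdAd
t=13: AdAdAdAdAAdAdA
t=14: dAdAdAdAAdAdAA
t=15: AdAdAdAAdAdAAd
t=16: dAdAdAAdAdAAdA
t=17: AdAdAAdAdAAdAd
t=18: dAdAAdAdAAdAdA

1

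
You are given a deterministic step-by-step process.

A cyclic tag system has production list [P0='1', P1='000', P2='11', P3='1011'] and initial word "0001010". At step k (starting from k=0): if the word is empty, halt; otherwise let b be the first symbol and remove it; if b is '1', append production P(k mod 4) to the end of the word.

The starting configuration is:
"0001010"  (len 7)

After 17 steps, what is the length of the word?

[0] "0001010"  (len 7)
[1] "001010"  (len 6)
[2] "01010"  (len 5)
[3] "1010"  (len 4)
[4] "0101011"  (len 7)
[5] "101011"  (len 6)
[6] "01011000"  (len 8)
[7] "1011000"  (len 7)
[8] "0110001011"  (len 10)
[9] "110001011"  (len 9)
[10] "10001011000"  (len 11)
[11] "000101100011"  (len 12)
[12] "00101100011"  (len 11)
[13] "0101100011"  (len 10)
[14] "101100011"  (len 9)
[15] "0110001111"  (len 10)
[16] "110001111"  (len 9)
[17] "100011111"  (len 9)

9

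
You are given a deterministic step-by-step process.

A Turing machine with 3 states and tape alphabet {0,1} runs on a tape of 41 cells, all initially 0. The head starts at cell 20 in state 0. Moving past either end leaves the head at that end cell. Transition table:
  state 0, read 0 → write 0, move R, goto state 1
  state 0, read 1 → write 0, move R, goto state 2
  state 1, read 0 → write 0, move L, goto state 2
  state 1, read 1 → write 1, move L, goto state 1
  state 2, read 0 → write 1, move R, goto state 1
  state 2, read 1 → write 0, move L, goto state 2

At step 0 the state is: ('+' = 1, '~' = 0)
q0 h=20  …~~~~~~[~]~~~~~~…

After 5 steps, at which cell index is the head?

19

step 0: q0 h=20  …~~~~~~[~]~~~~~~…
step 1: q1 h=21  …~~~~~~[~]~~~~~~…
step 2: q2 h=20  …~~~~~~[~]~~~~~~…
step 3: q1 h=21  …~~~~~+[~]~~~~~~…
step 4: q2 h=20  …~~~~~~[+]~~~~~~…
step 5: q2 h=19  …~~~~~~[~]~~~~~~…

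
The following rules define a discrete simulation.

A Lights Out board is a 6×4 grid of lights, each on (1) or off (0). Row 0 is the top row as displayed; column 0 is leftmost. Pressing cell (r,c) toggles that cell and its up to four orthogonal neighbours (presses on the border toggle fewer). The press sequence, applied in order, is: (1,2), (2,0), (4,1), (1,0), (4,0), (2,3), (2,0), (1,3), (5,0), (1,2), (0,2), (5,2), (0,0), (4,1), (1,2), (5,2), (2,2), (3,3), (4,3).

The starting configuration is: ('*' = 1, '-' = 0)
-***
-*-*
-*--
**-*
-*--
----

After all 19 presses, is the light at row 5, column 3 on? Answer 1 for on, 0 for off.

1

step 0: -***
-*-*
-*--
**-*
-*--
----
step 1: -*-*
--*-
-**-
**-*
-*--
----
step 2: -*-*
*-*-
*-*-
-*-*
-*--
----
step 3: -*-*
*-*-
*-*-
---*
*-*-
-*--
step 4: **-*
-**-
--*-
---*
*-*-
-*--
step 5: **-*
-**-
--*-
*--*
-**-
**--
step 6: **-*
-***
---*
*---
-**-
**--
step 7: **-*
****
**-*
----
-**-
**--
step 8: **--
**--
**--
----
-**-
**--
step 9: **--
**--
**--
----
***-
----
step 10: ***-
*-**
***-
----
***-
----
step 11: *--*
*--*
***-
----
***-
----
step 12: *--*
*--*
***-
----
**--
-***
step 13: -*-*
---*
***-
----
**--
-***
step 14: -*-*
---*
***-
-*--
--*-
--**
step 15: -***
-**-
**--
-*--
--*-
--**
step 16: -***
-**-
**--
-*--
----
-*--
step 17: -***
-*--
*-**
-**-
----
-*--
step 18: -***
-*--
*-*-
-*-*
---*
-*--
step 19: -***
-*--
*-*-
-*--
--*-
-*-*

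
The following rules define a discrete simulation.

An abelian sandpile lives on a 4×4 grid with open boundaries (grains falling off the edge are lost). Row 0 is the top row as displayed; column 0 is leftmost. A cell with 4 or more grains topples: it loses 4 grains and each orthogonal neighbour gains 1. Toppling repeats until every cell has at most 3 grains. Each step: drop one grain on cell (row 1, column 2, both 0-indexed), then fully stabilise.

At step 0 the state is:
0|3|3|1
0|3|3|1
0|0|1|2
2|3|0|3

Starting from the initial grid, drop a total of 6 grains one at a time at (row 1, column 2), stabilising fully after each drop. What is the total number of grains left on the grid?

k=0  0|3|3|1
0|3|3|1
0|0|1|2
2|3|0|3
k=1  1|1|1|2
1|1|2|2
0|1|2|2
2|3|0|3
k=2  1|1|1|2
1|1|3|2
0|1|2|2
2|3|0|3
k=3  1|1|2|2
1|2|0|3
0|1|3|2
2|3|0|3
k=4  1|1|2|2
1|2|1|3
0|1|3|2
2|3|0|3
k=5  1|1|2|2
1|2|2|3
0|1|3|2
2|3|0|3
k=6  1|1|2|2
1|2|3|3
0|1|3|2
2|3|0|3

29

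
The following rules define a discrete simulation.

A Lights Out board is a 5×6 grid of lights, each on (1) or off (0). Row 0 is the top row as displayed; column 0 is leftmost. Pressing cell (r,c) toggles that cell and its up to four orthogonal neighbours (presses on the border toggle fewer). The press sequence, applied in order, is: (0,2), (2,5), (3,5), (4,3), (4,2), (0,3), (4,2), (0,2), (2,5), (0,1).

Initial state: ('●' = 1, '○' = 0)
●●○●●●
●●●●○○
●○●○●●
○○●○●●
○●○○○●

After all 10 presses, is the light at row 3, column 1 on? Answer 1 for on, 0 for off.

step 0: ●●○●●●
●●●●○○
●○●○●●
○○●○●●
○●○○○●
step 1: ●○●○●●
●●○●○○
●○●○●●
○○●○●●
○●○○○●
step 2: ●○●○●●
●●○●○●
●○●○○○
○○●○●○
○●○○○●
step 3: ●○●○●●
●●○●○●
●○●○○●
○○●○○●
○●○○○○
step 4: ●○●○●●
●●○●○●
●○●○○●
○○●●○●
○●●●●○
step 5: ●○●○●●
●●○●○●
●○●○○●
○○○●○●
○○○○●○
step 6: ●○○●○●
●●○○○●
●○●○○●
○○○●○●
○○○○●○
step 7: ●○○●○●
●●○○○●
●○●○○●
○○●●○●
○●●●●○
step 8: ●●●○○●
●●●○○●
●○●○○●
○○●●○●
○●●●●○
step 9: ●●●○○●
●●●○○○
●○●○●○
○○●●○○
○●●●●○
step 10: ○○○○○●
●○●○○○
●○●○●○
○○●●○○
○●●●●○

0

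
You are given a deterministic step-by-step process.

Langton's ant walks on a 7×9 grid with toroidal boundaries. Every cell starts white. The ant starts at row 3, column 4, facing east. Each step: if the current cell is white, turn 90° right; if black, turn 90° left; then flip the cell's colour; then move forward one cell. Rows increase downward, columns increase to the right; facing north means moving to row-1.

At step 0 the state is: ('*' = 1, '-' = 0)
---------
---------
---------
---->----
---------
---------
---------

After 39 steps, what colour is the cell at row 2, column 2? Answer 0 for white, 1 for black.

gen 0: ---------
---------
---------
---->----
---------
---------
---------
gen 1: ---------
---------
---------
----*----
----v----
---------
---------
gen 2: ---------
---------
---------
----*----
---<*----
---------
---------
gen 3: ---------
---------
---------
---^*----
---**----
---------
---------
gen 4: ---------
---------
---------
---*>----
---**----
---------
---------
gen 5: ---------
---------
----^----
---*-----
---**----
---------
---------
gen 6: ---------
---------
----*>---
---*-----
---**----
---------
---------
gen 7: ---------
---------
----**---
---*-v---
---**----
---------
---------
gen 8: ---------
---------
----**---
---*<*---
---**----
---------
---------
gen 9: ---------
---------
----^*---
---***---
---**----
---------
---------
gen 10: ---------
---------
---<-*---
---***---
---**----
---------
---------
gen 11: ---------
---^-----
---*-*---
---***---
---**----
---------
---------
gen 12: ---------
---*>----
---*-*---
---***---
---**----
---------
---------
gen 13: ---------
---**----
---*v*---
---***---
---**----
---------
---------
gen 14: ---------
---**----
---<**---
---***---
---**----
---------
---------
gen 15: ---------
---**----
----**---
---v**---
---**----
---------
---------
gen 16: ---------
---**----
----**---
---->*---
---**----
---------
---------
gen 17: ---------
---**----
----^*---
-----*---
---**----
---------
---------
gen 18: ---------
---**----
---<-*---
-----*---
---**----
---------
---------
gen 19: ---------
---^*----
---*-*---
-----*---
---**----
---------
---------
gen 20: ---------
--<-*----
---*-*---
-----*---
---**----
---------
---------
gen 21: --^------
--*-*----
---*-*---
-----*---
---**----
---------
---------
gen 22: --*>-----
--*-*----
---*-*---
-----*---
---**----
---------
---------
gen 23: --**-----
--*v*----
---*-*---
-----*---
---**----
---------
---------
gen 24: --**-----
--<**----
---*-*---
-----*---
---**----
---------
---------
gen 25: --**-----
---**----
--v*-*---
-----*---
---**----
---------
---------
gen 26: --**-----
---**----
-<**-*---
-----*---
---**----
---------
---------
gen 27: --**-----
-^-**----
-***-*---
-----*---
---**----
---------
---------
gen 28: --**-----
-*>**----
-***-*---
-----*---
---**----
---------
---------
gen 29: --**-----
-****----
-*v*-*---
-----*---
---**----
---------
---------
gen 30: --**-----
-****----
-*->-*---
-----*---
---**----
---------
---------
gen 31: --**-----
-**^*----
-*---*---
-----*---
---**----
---------
---------
gen 32: --**-----
-*<-*----
-*---*---
-----*---
---**----
---------
---------
gen 33: --**-----
-*--*----
-*v--*---
-----*---
---**----
---------
---------
gen 34: --**-----
-*--*----
-<*--*---
-----*---
---**----
---------
---------
gen 35: --**-----
-*--*----
--*--*---
-v---*---
---**----
---------
---------
gen 36: --**-----
-*--*----
--*--*---
<*---*---
---**----
---------
---------
gen 37: --**-----
-*--*----
^-*--*---
**---*---
---**----
---------
---------
gen 38: --**-----
-*--*----
*>*--*---
**---*---
---**----
---------
---------
gen 39: --**-----
-*--*----
***--*---
*v---*---
---**----
---------
---------

1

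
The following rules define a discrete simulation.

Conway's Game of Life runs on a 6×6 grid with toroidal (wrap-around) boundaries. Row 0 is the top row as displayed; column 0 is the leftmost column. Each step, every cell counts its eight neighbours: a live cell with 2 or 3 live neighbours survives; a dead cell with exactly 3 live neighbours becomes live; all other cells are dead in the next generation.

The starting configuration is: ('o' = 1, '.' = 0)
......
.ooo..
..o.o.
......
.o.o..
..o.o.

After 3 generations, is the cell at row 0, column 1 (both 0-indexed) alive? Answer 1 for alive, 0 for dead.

1

gen 0: ......
.ooo..
..o.o.
......
.o.o..
..o.o.
gen 1: .o....
.ooo..
.oo...
..oo..
..oo..
..oo..
gen 2: .o....
o..o..
......
......
.o..o.
.o.o..
gen 3: oo....
......
......
......
..o...
oo....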